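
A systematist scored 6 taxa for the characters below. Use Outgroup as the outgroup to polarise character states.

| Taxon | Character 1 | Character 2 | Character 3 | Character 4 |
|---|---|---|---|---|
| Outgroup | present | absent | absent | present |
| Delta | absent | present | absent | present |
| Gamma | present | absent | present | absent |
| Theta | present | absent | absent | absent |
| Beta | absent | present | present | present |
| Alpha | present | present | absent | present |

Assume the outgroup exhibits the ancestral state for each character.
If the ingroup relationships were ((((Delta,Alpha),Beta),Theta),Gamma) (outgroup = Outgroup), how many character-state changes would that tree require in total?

7

Map each character onto ((((Delta,Alpha),Beta),Theta),Gamma) (rooted by Outgroup) and count the minimum state changes it requires (Fitch parsimony):
Character 1: 2; Character 2: 1; Character 3: 2; Character 4: 2.
Total tree length = 7.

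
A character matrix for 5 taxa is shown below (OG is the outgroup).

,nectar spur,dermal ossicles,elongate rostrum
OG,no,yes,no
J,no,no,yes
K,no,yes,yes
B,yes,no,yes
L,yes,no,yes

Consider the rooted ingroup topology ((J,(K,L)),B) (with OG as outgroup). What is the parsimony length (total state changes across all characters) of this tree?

Map each character onto ((J,(K,L)),B) (rooted by OG) and count the minimum state changes it requires (Fitch parsimony):
nectar spur: 2; dermal ossicles: 2; elongate rostrum: 1.
Total tree length = 5.

5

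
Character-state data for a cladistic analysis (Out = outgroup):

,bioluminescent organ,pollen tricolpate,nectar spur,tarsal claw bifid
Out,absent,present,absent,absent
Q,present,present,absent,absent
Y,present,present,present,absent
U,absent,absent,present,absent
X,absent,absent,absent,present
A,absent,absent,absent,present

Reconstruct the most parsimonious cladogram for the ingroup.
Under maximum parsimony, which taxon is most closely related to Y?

Q

Character polarity is set by the outgroup: the derived state is whichever differs from the outgroup's state, so for pollen tricolpate the derived state is 'absent', and for the remaining characters it is 'present'.
bioluminescent organ (derived state 'present') is shared by Q and Y — a synapomorphy uniting that clade.
pollen tricolpate (derived state 'absent') is shared by A, U, and X — a synapomorphy uniting that clade.
nectar spur (state 'present') occurs in U and Y but conflicts with the nesting implied by the other characters — most parsimoniously interpreted as homoplasy.
tarsal claw bifid (derived state 'present') is shared by A and X — a synapomorphy uniting that clade.
Most parsimonious ingroup topology: ((Q,Y),(U,(X,A))).
Y and Q form a cherry on this tree, so they are sister taxa.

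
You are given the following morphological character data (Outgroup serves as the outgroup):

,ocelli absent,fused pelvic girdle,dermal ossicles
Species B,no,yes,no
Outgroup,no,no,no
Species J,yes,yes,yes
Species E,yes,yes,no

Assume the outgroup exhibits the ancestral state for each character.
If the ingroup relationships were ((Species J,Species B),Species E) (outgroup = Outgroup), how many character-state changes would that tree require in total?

Map each character onto ((Species J,Species B),Species E) (rooted by Outgroup) and count the minimum state changes it requires (Fitch parsimony):
ocelli absent: 2; fused pelvic girdle: 1; dermal ossicles: 1.
Total tree length = 4.

4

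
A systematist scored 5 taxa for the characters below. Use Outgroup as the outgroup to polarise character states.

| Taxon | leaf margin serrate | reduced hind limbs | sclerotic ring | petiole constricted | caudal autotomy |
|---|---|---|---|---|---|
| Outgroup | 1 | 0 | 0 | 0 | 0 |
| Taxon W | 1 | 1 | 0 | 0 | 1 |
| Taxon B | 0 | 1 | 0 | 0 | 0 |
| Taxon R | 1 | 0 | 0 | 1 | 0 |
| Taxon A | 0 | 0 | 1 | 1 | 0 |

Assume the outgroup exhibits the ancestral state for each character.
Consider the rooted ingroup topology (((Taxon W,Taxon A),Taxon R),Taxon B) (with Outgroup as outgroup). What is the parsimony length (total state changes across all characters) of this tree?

8

Map each character onto (((Taxon W,Taxon A),Taxon R),Taxon B) (rooted by Outgroup) and count the minimum state changes it requires (Fitch parsimony):
leaf margin serrate: 2; reduced hind limbs: 2; sclerotic ring: 1; petiole constricted: 2; caudal autotomy: 1.
Total tree length = 8.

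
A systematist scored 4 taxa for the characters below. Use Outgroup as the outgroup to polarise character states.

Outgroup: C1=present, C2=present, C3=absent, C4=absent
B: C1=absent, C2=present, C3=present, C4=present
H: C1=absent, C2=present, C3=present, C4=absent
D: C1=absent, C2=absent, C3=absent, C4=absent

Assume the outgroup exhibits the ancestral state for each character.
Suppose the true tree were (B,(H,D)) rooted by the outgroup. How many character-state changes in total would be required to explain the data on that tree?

Map each character onto (B,(H,D)) (rooted by Outgroup) and count the minimum state changes it requires (Fitch parsimony):
C1: 1; C2: 1; C3: 2; C4: 1.
Total tree length = 5.

5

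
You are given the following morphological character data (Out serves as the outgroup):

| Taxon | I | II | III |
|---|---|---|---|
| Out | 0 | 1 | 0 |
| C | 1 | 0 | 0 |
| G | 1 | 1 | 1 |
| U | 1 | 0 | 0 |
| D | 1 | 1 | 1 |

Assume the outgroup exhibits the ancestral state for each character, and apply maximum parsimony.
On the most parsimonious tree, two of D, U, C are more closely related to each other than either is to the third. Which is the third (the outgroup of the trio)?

D

Character polarity is set by the outgroup: the derived state is whichever differs from the outgroup's state, so for II the derived state is '0', and for the remaining characters it is '1'.
All ingroup taxa share the derived state '1' for I; it defines the ingroup but does not resolve relationships within it.
II (derived state '0') is shared by C and U — a synapomorphy uniting that clade.
Only D and G show the derived state '1' for III, supporting them as a clade.
Most parsimonious ingroup topology: ((C,U),(G,D)).
U and C share a more recent common ancestor with each other than either does with D, so D is the least closely related of the three.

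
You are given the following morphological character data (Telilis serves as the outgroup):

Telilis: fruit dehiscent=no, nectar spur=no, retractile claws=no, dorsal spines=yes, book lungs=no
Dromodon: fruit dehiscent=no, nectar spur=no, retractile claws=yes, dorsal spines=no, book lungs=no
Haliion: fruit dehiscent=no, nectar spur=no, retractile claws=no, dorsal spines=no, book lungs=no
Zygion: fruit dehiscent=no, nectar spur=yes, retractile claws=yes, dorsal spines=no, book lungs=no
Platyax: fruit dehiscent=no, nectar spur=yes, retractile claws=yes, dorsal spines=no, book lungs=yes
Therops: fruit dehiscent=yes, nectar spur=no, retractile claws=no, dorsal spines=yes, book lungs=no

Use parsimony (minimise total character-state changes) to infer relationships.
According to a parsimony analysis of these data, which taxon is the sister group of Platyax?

Character polarity is set by the outgroup: the derived state is whichever differs from the outgroup's state, so for dorsal spines the derived state is 'no', and for the remaining characters it is 'yes'.
fruit dehiscent: derived state 'yes' in Therops only — an autapomorphy, so it tells us nothing about relationships among taxa.
nectar spur: derived state 'yes' in Platyax and Zygion only — synapomorphy for {Platyax, Zygion}.
Only Dromodon, Platyax, and Zygion show the derived state 'yes' for retractile claws, supporting them as a clade.
dorsal spines (derived state 'no') is shared by Dromodon, Haliion, Platyax, and Zygion — a synapomorphy uniting that clade.
book lungs: derived state 'yes' in Platyax only — an autapomorphy, so it tells us nothing about relationships among taxa.
Most parsimonious ingroup topology: (((Dromodon,(Zygion,Platyax)),Haliion),Therops).
Platyax and Zygion form a cherry on this tree, so they are sister taxa.

Zygion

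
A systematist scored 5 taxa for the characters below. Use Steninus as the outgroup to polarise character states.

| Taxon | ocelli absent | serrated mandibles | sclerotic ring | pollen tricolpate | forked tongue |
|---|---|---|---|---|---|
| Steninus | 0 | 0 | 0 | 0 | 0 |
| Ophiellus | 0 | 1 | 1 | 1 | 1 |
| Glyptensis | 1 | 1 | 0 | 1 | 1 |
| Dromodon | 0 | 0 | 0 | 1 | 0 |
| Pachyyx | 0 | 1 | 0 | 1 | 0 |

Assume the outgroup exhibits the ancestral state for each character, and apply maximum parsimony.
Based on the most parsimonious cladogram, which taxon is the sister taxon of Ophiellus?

The outgroup has state '0' for every character, so '1' is the derived state throughout.
ocelli absent: derived state '1' in Glyptensis only — an autapomorphy, so it tells us nothing about relationships among taxa.
Only Glyptensis, Ophiellus, and Pachyyx show the derived state '1' for serrated mandibles, supporting them as a clade.
sclerotic ring: derived state '1' in Ophiellus only — an autapomorphy, so it tells us nothing about relationships among taxa.
pollen tricolpate (derived state '1') is shared by all ingroup taxa — unites the whole ingroup.
forked tongue: derived state '1' in Glyptensis and Ophiellus only — synapomorphy for {Glyptensis, Ophiellus}.
Most parsimonious ingroup topology: (((Ophiellus,Glyptensis),Pachyyx),Dromodon).
Ophiellus and Glyptensis form a cherry on this tree, so they are sister taxa.

Glyptensis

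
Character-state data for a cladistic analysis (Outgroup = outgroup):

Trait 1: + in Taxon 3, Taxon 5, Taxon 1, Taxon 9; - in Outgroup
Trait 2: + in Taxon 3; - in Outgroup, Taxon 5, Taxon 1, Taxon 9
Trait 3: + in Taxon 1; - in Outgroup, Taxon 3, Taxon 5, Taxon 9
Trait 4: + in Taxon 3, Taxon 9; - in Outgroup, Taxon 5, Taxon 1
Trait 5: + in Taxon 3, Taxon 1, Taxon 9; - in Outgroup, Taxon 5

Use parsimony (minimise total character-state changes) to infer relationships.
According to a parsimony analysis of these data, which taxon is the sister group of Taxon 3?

The outgroup has state '-' for every character, so '+' is the derived state throughout.
Trait 1 (derived state '+') is shared by all ingroup taxa — unites the whole ingroup.
Trait 2: derived state '+' in Taxon 3 only — an autapomorphy, so it tells us nothing about relationships among taxa.
Trait 3: derived state '+' in Taxon 1 only — an autapomorphy, so it tells us nothing about relationships among taxa.
Trait 4 (derived state '+') is shared by Taxon 3 and Taxon 9 — a synapomorphy uniting that clade.
Trait 5 (derived state '+') is shared by Taxon 1, Taxon 3, and Taxon 9 — a synapomorphy uniting that clade.
Most parsimonious ingroup topology: (((Taxon 3,Taxon 9),Taxon 1),Taxon 5).
Taxon 3 and Taxon 9 form a cherry on this tree, so they are sister taxa.

Taxon 9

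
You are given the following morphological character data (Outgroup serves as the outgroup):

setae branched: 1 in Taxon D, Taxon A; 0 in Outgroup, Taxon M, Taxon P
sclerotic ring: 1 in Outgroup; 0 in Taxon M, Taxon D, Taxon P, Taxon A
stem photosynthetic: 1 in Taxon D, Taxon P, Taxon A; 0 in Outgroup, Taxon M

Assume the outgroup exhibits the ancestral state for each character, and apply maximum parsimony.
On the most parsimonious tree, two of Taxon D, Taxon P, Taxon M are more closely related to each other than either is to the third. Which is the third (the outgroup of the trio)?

Character polarity is set by the outgroup: the derived state is whichever differs from the outgroup's state, so for sclerotic ring the derived state is '0', and for the remaining characters it is '1'.
setae branched: derived state '1' in Taxon A and Taxon D only — synapomorphy for {Taxon A, Taxon D}.
sclerotic ring (derived state '0') is shared by all ingroup taxa — unites the whole ingroup.
stem photosynthetic (derived state '1') is shared by Taxon A, Taxon D, and Taxon P — a synapomorphy uniting that clade.
Most parsimonious ingroup topology: (Taxon M,((Taxon D,Taxon A),Taxon P)).
Taxon P and Taxon D share a more recent common ancestor with each other than either does with Taxon M, so Taxon M is the least closely related of the three.

Taxon M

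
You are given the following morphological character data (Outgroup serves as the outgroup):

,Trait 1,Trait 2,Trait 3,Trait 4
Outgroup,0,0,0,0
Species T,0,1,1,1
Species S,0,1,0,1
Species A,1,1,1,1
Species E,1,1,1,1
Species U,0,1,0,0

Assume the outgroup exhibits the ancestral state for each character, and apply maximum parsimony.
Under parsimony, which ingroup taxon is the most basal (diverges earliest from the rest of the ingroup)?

Species U

The outgroup has state '0' for every character, so '1' is the derived state throughout.
Only Species A and Species E show the derived state '1' for Trait 1, supporting them as a clade.
Trait 2 (derived state '1') is shared by all ingroup taxa — unites the whole ingroup.
Only Species A, Species E, and Species T show the derived state '1' for Trait 3, supporting them as a clade.
Trait 4: derived state '1' in Species A, Species E, Species S, and Species T only — synapomorphy for {Species A, Species E, Species S, Species T}.
Most parsimonious ingroup topology: ((((Species A,Species E),Species T),Species S),Species U).
Species U is sister to the clade containing all other ingroup taxa, so it is the earliest-diverging (most basal) ingroup lineage.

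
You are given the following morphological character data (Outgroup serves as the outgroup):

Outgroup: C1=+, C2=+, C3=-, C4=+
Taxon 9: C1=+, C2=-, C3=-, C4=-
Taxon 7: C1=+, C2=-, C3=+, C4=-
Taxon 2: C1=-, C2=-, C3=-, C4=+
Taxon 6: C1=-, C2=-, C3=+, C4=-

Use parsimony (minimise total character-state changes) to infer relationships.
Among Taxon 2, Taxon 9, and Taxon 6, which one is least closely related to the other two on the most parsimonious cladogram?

Taxon 2

Character polarity is set by the outgroup: the derived state is whichever differs from the outgroup's state, so for C1, C2, C4 the derived state is '-', and for the remaining characters it is '+'.
C1 (state '-') occurs in Taxon 2 and Taxon 6 but conflicts with the nesting implied by the other characters — most parsimoniously interpreted as homoplasy.
All ingroup taxa share the derived state '-' for C2; it defines the ingroup but does not resolve relationships within it.
C3 (derived state '+') is shared by Taxon 6 and Taxon 7 — a synapomorphy uniting that clade.
C4 (derived state '-') is shared by Taxon 6, Taxon 7, and Taxon 9 — a synapomorphy uniting that clade.
Most parsimonious ingroup topology: ((Taxon 9,(Taxon 7,Taxon 6)),Taxon 2).
Taxon 6 and Taxon 9 share a more recent common ancestor with each other than either does with Taxon 2, so Taxon 2 is the least closely related of the three.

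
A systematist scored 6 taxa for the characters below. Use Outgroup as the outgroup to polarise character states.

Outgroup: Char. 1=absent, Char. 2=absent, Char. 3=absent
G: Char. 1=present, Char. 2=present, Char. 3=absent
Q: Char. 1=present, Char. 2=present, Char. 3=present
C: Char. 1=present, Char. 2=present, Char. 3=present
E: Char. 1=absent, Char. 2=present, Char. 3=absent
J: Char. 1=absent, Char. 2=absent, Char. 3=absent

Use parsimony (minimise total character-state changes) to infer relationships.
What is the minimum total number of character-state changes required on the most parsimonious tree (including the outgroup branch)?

3

The outgroup has state 'absent' for every character, so 'present' is the derived state throughout.
Char. 1 (derived state 'present') is shared by C, G, and Q — a synapomorphy uniting that clade.
Char. 2: derived state 'present' in C, E, G, and Q only — synapomorphy for {C, E, G, Q}.
Char. 3 (derived state 'present') is shared by C and Q — a synapomorphy uniting that clade.
Most parsimonious ingroup topology: (((G,(Q,C)),E),J).
Changes per character on this tree: Char. 1: 1; Char. 2: 1; Char. 3: 1.
Total = 3.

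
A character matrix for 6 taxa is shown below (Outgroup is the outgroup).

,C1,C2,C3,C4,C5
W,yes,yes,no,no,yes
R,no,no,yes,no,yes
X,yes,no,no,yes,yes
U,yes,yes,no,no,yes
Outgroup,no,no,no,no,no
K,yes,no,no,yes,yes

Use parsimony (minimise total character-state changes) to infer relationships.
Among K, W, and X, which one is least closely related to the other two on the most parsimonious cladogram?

The outgroup has state 'no' for every character, so 'yes' is the derived state throughout.
C1 (derived state 'yes') is shared by K, U, W, and X — a synapomorphy uniting that clade.
C2: derived state 'yes' in U and W only — synapomorphy for {U, W}.
C3: derived state 'yes' in R only — an autapomorphy, so it tells us nothing about relationships among taxa.
C4: derived state 'yes' in K and X only — synapomorphy for {K, X}.
All ingroup taxa share the derived state 'yes' for C5; it defines the ingroup but does not resolve relationships within it.
Most parsimonious ingroup topology: (R,((U,W),(K,X))).
X and K share a more recent common ancestor with each other than either does with W, so W is the least closely related of the three.

W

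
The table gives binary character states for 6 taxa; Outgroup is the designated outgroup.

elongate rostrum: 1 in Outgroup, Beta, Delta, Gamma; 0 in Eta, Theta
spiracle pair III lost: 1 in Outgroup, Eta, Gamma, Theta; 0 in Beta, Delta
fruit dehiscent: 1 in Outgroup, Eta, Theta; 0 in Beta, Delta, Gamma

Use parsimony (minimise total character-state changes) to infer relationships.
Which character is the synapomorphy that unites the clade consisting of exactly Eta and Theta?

elongate rostrum

The outgroup has state '1' for every character, so '0' is the derived state throughout.
elongate rostrum: derived state '0' in Eta and Theta only — synapomorphy for {Eta, Theta}.
Only Beta and Delta show the derived state '0' for spiracle pair III lost, supporting them as a clade.
fruit dehiscent: derived state '0' in Beta, Delta, and Gamma only — synapomorphy for {Beta, Delta, Gamma}.
Most parsimonious ingroup topology: (((Beta,Delta),Gamma),(Eta,Theta)).
The clade {Eta, Theta} is supported by elongate rostrum: its derived state '0' occurs in exactly those taxa and in no other taxon (including the outgroup).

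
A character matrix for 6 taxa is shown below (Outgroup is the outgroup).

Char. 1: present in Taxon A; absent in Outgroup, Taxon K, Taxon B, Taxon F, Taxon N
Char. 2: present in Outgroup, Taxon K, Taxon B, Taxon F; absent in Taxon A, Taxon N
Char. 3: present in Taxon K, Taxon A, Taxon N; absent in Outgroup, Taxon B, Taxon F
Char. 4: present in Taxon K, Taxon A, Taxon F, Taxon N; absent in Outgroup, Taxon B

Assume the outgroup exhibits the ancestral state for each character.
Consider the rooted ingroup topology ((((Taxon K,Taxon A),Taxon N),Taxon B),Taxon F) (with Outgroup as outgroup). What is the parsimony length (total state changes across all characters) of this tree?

Map each character onto ((((Taxon K,Taxon A),Taxon N),Taxon B),Taxon F) (rooted by Outgroup) and count the minimum state changes it requires (Fitch parsimony):
Char. 1: 1; Char. 2: 2; Char. 3: 1; Char. 4: 2.
Total tree length = 6.

6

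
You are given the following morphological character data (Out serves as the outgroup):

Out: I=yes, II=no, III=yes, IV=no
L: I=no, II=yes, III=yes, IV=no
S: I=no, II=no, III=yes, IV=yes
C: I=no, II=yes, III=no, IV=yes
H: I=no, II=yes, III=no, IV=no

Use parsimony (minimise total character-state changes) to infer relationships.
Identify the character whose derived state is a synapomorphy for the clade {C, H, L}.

Character polarity is set by the outgroup: the derived state is whichever differs from the outgroup's state, so for I, III the derived state is 'no', and for the remaining characters it is 'yes'.
All ingroup taxa share the derived state 'no' for I; it defines the ingroup but does not resolve relationships within it.
II: derived state 'yes' in C, H, and L only — synapomorphy for {C, H, L}.
III: derived state 'no' in C and H only — synapomorphy for {C, H}.
IV groups C and S, which is incompatible with the clades supported by the remaining characters; treating it as convergent (homoplasy) costs fewer steps than any alternative tree.
Most parsimonious ingroup topology: ((L,(C,H)),S).
The clade {C, H, L} is supported by II: its derived state 'yes' occurs in exactly those taxa and in no other taxon (including the outgroup).

II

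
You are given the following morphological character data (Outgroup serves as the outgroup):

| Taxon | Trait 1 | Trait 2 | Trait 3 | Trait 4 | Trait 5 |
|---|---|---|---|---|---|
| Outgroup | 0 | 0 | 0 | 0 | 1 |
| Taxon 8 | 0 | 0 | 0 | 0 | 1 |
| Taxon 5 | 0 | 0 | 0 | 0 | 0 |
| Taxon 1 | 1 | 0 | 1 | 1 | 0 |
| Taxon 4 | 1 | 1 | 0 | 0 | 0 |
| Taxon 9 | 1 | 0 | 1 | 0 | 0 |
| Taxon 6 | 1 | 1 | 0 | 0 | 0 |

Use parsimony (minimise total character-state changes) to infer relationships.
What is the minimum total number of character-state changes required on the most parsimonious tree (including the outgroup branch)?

Character polarity is set by the outgroup: the derived state is whichever differs from the outgroup's state, so for Trait 5 the derived state is '0', and for the remaining characters it is '1'.
Trait 1 (derived state '1') is shared by Taxon 1, Taxon 4, Taxon 6, and Taxon 9 — a synapomorphy uniting that clade.
Trait 2: derived state '1' in Taxon 4 and Taxon 6 only — synapomorphy for {Taxon 4, Taxon 6}.
Trait 3 (derived state '1') is shared by Taxon 1 and Taxon 9 — a synapomorphy uniting that clade.
Trait 4 (derived state '1') is unique to Taxon 1 (autapomorphy; uninformative for grouping).
Trait 5: derived state '0' in Taxon 1, Taxon 4, Taxon 5, Taxon 6, and Taxon 9 only — synapomorphy for {Taxon 1, Taxon 4, Taxon 5, Taxon 6, Taxon 9}.
Most parsimonious ingroup topology: (Taxon 8,(Taxon 5,((Taxon 1,Taxon 9),(Taxon 4,Taxon 6)))).
Changes per character on this tree: Trait 1: 1; Trait 2: 1; Trait 3: 1; Trait 4: 1; Trait 5: 1.
Total = 5.

5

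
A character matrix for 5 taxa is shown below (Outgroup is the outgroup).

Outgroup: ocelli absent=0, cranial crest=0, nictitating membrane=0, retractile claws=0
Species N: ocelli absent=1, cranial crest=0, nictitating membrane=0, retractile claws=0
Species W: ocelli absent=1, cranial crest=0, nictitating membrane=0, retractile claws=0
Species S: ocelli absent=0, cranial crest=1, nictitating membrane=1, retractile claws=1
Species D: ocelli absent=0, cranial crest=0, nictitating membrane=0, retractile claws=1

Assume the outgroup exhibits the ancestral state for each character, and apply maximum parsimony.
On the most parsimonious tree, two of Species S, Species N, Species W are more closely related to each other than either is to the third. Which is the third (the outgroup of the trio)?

Species S

The outgroup has state '0' for every character, so '1' is the derived state throughout.
ocelli absent: derived state '1' in Species N and Species W only — synapomorphy for {Species N, Species W}.
cranial crest: derived state '1' in Species S only — an autapomorphy, so it tells us nothing about relationships among taxa.
nictitating membrane: derived state '1' in Species S only — an autapomorphy, so it tells us nothing about relationships among taxa.
Only Species D and Species S show the derived state '1' for retractile claws, supporting them as a clade.
Most parsimonious ingroup topology: ((Species N,Species W),(Species S,Species D)).
Species N and Species W share a more recent common ancestor with each other than either does with Species S, so Species S is the least closely related of the three.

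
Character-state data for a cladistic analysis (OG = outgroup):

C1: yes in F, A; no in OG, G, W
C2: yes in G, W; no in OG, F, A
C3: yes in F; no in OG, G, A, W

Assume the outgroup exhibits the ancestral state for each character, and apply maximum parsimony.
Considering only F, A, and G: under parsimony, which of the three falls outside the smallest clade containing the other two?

G

The outgroup has state 'no' for every character, so 'yes' is the derived state throughout.
C1 (derived state 'yes') is shared by A and F — a synapomorphy uniting that clade.
C2 (derived state 'yes') is shared by G and W — a synapomorphy uniting that clade.
C3: derived state 'yes' in F only — an autapomorphy, so it tells us nothing about relationships among taxa.
Most parsimonious ingroup topology: ((F,A),(G,W)).
A and F share a more recent common ancestor with each other than either does with G, so G is the least closely related of the three.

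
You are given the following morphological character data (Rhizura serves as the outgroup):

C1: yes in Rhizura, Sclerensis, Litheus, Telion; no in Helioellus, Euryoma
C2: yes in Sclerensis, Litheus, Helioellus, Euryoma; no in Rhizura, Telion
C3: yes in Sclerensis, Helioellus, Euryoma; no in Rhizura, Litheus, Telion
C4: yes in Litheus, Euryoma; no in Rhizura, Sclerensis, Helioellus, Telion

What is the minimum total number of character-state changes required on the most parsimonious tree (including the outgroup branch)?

5

Character polarity is set by the outgroup: the derived state is whichever differs from the outgroup's state, so for C1 the derived state is 'no', and for the remaining characters it is 'yes'.
C1 (derived state 'no') is shared by Euryoma and Helioellus — a synapomorphy uniting that clade.
Only Euryoma, Helioellus, Litheus, and Sclerensis show the derived state 'yes' for C2, supporting them as a clade.
C3 (derived state 'yes') is shared by Euryoma, Helioellus, and Sclerensis — a synapomorphy uniting that clade.
C4 (state 'yes') occurs in Euryoma and Litheus but conflicts with the nesting implied by the other characters — most parsimoniously interpreted as homoplasy.
Most parsimonious ingroup topology: (((Sclerensis,(Helioellus,Euryoma)),Litheus),Telion).
Changes per character on this tree: C1: 1; C2: 1; C3: 1; C4: 2.
Total = 5.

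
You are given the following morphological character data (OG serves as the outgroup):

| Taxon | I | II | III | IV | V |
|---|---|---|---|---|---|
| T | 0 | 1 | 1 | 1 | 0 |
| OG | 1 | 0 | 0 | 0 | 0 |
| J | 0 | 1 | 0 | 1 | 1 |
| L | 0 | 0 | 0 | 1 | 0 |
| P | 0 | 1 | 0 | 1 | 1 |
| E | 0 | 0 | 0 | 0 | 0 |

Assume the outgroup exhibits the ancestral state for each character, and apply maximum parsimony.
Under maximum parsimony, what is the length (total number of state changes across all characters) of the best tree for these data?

5

Character polarity is set by the outgroup: the derived state is whichever differs from the outgroup's state, so for I the derived state is '0', and for the remaining characters it is '1'.
I (derived state '0') is shared by all ingroup taxa — unites the whole ingroup.
Only J, P, and T show the derived state '1' for II, supporting them as a clade.
III: derived state '1' in T only — an autapomorphy, so it tells us nothing about relationships among taxa.
Only J, L, P, and T show the derived state '1' for IV, supporting them as a clade.
V: derived state '1' in J and P only — synapomorphy for {J, P}.
Most parsimonious ingroup topology: (((T,(P,J)),L),E).
Changes per character on this tree: I: 1; II: 1; III: 1; IV: 1; V: 1.
Total = 5.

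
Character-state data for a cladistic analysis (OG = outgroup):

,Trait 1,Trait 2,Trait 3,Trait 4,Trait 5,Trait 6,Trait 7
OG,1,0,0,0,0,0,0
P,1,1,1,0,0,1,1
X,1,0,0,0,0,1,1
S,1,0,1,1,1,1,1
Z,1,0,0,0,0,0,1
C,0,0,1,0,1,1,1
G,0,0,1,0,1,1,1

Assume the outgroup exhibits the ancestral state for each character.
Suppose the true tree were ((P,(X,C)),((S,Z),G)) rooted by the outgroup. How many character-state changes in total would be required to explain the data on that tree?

Map each character onto ((P,(X,C)),((S,Z),G)) (rooted by OG) and count the minimum state changes it requires (Fitch parsimony):
Trait 1: 2; Trait 2: 1; Trait 3: 3; Trait 4: 1; Trait 5: 3; Trait 6: 2; Trait 7: 1.
Total tree length = 13.

13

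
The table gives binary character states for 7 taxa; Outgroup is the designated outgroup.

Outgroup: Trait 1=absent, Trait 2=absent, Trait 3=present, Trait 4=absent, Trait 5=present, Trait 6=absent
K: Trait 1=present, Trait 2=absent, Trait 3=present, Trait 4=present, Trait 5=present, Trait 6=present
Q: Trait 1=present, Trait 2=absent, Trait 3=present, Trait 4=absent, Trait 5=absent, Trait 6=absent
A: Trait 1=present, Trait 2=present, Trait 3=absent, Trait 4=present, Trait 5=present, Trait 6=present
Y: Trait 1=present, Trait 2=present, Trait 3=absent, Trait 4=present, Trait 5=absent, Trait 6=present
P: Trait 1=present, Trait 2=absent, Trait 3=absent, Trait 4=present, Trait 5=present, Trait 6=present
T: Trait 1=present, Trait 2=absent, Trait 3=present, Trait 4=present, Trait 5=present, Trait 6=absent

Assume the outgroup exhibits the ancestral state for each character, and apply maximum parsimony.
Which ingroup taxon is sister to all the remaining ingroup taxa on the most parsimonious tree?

Q

Character polarity is set by the outgroup: the derived state is whichever differs from the outgroup's state, so for Trait 3, Trait 5 the derived state is 'absent', and for the remaining characters it is 'present'.
Trait 1 (derived state 'present') is shared by all ingroup taxa — unites the whole ingroup.
Trait 2: derived state 'present' in A and Y only — synapomorphy for {A, Y}.
Only A, P, and Y show the derived state 'absent' for Trait 3, supporting them as a clade.
Trait 4: derived state 'present' in A, K, P, T, and Y only — synapomorphy for {A, K, P, T, Y}.
Trait 5 (state 'absent') occurs in Q and Y but conflicts with the nesting implied by the other characters — most parsimoniously interpreted as homoplasy.
Trait 6: derived state 'present' in A, K, P, and Y only — synapomorphy for {A, K, P, Y}.
Most parsimonious ingroup topology: (((K,((A,Y),P)),T),Q).
Q is sister to the clade containing all other ingroup taxa, so it is the earliest-diverging (most basal) ingroup lineage.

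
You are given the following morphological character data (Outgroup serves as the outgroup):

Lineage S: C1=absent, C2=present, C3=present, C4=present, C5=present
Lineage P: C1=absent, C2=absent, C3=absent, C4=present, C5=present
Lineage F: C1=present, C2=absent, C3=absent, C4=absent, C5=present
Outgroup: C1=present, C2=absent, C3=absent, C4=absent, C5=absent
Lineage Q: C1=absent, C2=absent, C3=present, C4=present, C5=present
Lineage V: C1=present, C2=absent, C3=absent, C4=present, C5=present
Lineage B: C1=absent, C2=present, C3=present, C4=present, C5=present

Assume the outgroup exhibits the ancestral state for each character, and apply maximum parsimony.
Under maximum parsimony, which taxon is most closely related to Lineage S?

Character polarity is set by the outgroup: the derived state is whichever differs from the outgroup's state, so for C1 the derived state is 'absent', and for the remaining characters it is 'present'.
Only Lineage B, Lineage P, Lineage Q, and Lineage S show the derived state 'absent' for C1, supporting them as a clade.
C2: derived state 'present' in Lineage B and Lineage S only — synapomorphy for {Lineage B, Lineage S}.
C3: derived state 'present' in Lineage B, Lineage Q, and Lineage S only — synapomorphy for {Lineage B, Lineage Q, Lineage S}.
C4: derived state 'present' in Lineage B, Lineage P, Lineage Q, Lineage S, and Lineage V only — synapomorphy for {Lineage B, Lineage P, Lineage Q, Lineage S, Lineage V}.
All ingroup taxa share the derived state 'present' for C5; it defines the ingroup but does not resolve relationships within it.
Most parsimonious ingroup topology: (Lineage F,((((Lineage B,Lineage S),Lineage Q),Lineage P),Lineage V)).
Lineage S and Lineage B form a cherry on this tree, so they are sister taxa.

Lineage B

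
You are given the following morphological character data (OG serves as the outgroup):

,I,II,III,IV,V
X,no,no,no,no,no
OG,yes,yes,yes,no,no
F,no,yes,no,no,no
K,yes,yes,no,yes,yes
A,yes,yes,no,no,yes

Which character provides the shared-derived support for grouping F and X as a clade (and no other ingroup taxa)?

Character polarity is set by the outgroup: the derived state is whichever differs from the outgroup's state, so for I, II, III the derived state is 'no', and for the remaining characters it is 'yes'.
Only F and X show the derived state 'no' for I, supporting them as a clade.
II: derived state 'no' in X only — an autapomorphy, so it tells us nothing about relationships among taxa.
III (derived state 'no') is shared by all ingroup taxa — unites the whole ingroup.
IV: derived state 'yes' in K only — an autapomorphy, so it tells us nothing about relationships among taxa.
V: derived state 'yes' in A and K only — synapomorphy for {A, K}.
Most parsimonious ingroup topology: ((F,X),(A,K)).
The clade {F, X} is supported by I: its derived state 'no' occurs in exactly those taxa and in no other taxon (including the outgroup).

I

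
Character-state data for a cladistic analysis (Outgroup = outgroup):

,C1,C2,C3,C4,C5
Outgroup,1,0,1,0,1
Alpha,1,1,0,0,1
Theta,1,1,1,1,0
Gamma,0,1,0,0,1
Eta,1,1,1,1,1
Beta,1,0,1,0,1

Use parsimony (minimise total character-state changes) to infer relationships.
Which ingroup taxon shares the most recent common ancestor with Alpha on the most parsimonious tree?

Character polarity is set by the outgroup: the derived state is whichever differs from the outgroup's state, so for C1, C3, C5 the derived state is '0', and for the remaining characters it is '1'.
C1 (derived state '0') is unique to Gamma (autapomorphy; uninformative for grouping).
Only Alpha, Eta, Gamma, and Theta show the derived state '1' for C2, supporting them as a clade.
C3 (derived state '0') is shared by Alpha and Gamma — a synapomorphy uniting that clade.
Only Eta and Theta show the derived state '1' for C4, supporting them as a clade.
C5 (derived state '0') is unique to Theta (autapomorphy; uninformative for grouping).
Most parsimonious ingroup topology: (((Alpha,Gamma),(Theta,Eta)),Beta).
Alpha and Gamma form a cherry on this tree, so they are sister taxa.

Gamma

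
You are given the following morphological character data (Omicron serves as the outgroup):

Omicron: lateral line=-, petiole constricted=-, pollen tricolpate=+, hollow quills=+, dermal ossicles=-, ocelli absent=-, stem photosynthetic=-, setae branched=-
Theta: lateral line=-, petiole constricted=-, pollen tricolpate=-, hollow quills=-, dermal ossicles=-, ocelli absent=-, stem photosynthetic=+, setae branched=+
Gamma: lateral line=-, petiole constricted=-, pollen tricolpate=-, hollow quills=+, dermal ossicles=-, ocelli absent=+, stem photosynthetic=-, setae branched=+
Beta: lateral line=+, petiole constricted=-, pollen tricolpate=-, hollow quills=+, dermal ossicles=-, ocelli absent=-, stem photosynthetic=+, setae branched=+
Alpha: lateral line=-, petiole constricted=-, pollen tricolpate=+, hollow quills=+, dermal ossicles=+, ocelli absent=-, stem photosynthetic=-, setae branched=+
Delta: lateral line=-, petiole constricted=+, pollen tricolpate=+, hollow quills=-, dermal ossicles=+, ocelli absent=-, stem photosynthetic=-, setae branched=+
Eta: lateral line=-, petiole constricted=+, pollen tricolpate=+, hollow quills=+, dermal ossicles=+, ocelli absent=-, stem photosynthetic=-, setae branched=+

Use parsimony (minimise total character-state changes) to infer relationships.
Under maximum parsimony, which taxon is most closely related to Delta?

Eta

Character polarity is set by the outgroup: the derived state is whichever differs from the outgroup's state, so for pollen tricolpate, hollow quills the derived state is '-', and for the remaining characters it is '+'.
lateral line (derived state '+') is unique to Beta (autapomorphy; uninformative for grouping).
Only Delta and Eta show the derived state '+' for petiole constricted, supporting them as a clade.
pollen tricolpate (derived state '-') is shared by Beta, Gamma, and Theta — a synapomorphy uniting that clade.
hollow quills groups Delta and Theta, which is incompatible with the clades supported by the remaining characters; treating it as convergent (homoplasy) costs fewer steps than any alternative tree.
dermal ossicles: derived state '+' in Alpha, Delta, and Eta only — synapomorphy for {Alpha, Delta, Eta}.
ocelli absent (derived state '+') is unique to Gamma (autapomorphy; uninformative for grouping).
stem photosynthetic (derived state '+') is shared by Beta and Theta — a synapomorphy uniting that clade.
setae branched (derived state '+') is shared by all ingroup taxa — unites the whole ingroup.
Most parsimonious ingroup topology: (((Theta,Beta),Gamma),(Alpha,(Delta,Eta))).
Delta and Eta form a cherry on this tree, so they are sister taxa.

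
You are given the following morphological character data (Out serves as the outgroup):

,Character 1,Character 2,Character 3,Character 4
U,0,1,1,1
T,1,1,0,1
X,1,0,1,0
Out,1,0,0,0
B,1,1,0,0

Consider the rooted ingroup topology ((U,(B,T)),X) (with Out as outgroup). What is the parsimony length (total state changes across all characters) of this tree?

6

Map each character onto ((U,(B,T)),X) (rooted by Out) and count the minimum state changes it requires (Fitch parsimony):
Character 1: 1; Character 2: 1; Character 3: 2; Character 4: 2.
Total tree length = 6.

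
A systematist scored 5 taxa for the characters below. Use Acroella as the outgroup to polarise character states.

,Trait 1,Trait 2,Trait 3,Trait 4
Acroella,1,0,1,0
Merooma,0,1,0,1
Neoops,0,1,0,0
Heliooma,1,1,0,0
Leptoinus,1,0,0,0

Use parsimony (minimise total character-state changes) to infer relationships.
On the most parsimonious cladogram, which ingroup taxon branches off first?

Leptoinus

Character polarity is set by the outgroup: the derived state is whichever differs from the outgroup's state, so for Trait 1, Trait 3 the derived state is '0', and for the remaining characters it is '1'.
Trait 1 (derived state '0') is shared by Merooma and Neoops — a synapomorphy uniting that clade.
Trait 2: derived state '1' in Heliooma, Merooma, and Neoops only — synapomorphy for {Heliooma, Merooma, Neoops}.
All ingroup taxa share the derived state '0' for Trait 3; it defines the ingroup but does not resolve relationships within it.
Trait 4: derived state '1' in Merooma only — an autapomorphy, so it tells us nothing about relationships among taxa.
Most parsimonious ingroup topology: (((Merooma,Neoops),Heliooma),Leptoinus).
Leptoinus is sister to the clade containing all other ingroup taxa, so it is the earliest-diverging (most basal) ingroup lineage.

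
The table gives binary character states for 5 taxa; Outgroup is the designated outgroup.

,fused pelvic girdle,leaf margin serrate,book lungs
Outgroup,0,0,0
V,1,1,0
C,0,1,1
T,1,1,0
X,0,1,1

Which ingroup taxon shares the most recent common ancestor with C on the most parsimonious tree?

The outgroup has state '0' for every character, so '1' is the derived state throughout.
fused pelvic girdle (derived state '1') is shared by T and V — a synapomorphy uniting that clade.
leaf margin serrate (derived state '1') is shared by all ingroup taxa — unites the whole ingroup.
book lungs: derived state '1' in C and X only — synapomorphy for {C, X}.
Most parsimonious ingroup topology: ((V,T),(C,X)).
C and X form a cherry on this tree, so they are sister taxa.

X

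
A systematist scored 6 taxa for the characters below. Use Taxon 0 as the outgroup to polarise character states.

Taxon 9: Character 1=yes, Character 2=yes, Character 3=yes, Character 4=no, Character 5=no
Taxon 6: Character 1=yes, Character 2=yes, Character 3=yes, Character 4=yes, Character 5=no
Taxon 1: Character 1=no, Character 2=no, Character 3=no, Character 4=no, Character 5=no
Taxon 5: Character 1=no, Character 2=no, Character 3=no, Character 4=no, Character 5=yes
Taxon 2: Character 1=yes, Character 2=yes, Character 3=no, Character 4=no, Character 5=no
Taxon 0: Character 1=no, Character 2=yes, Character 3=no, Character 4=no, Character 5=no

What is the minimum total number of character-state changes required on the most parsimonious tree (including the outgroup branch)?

Character polarity is set by the outgroup: the derived state is whichever differs from the outgroup's state, so for Character 2 the derived state is 'no', and for the remaining characters it is 'yes'.
Character 1 (derived state 'yes') is shared by Taxon 2, Taxon 6, and Taxon 9 — a synapomorphy uniting that clade.
Character 2 (derived state 'no') is shared by Taxon 1 and Taxon 5 — a synapomorphy uniting that clade.
Character 3 (derived state 'yes') is shared by Taxon 6 and Taxon 9 — a synapomorphy uniting that clade.
Character 4 (derived state 'yes') is unique to Taxon 6 (autapomorphy; uninformative for grouping).
Character 5 (derived state 'yes') is unique to Taxon 5 (autapomorphy; uninformative for grouping).
Most parsimonious ingroup topology: ((Taxon 5,Taxon 1),((Taxon 6,Taxon 9),Taxon 2)).
Changes per character on this tree: Character 1: 1; Character 2: 1; Character 3: 1; Character 4: 1; Character 5: 1.
Total = 5.

5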